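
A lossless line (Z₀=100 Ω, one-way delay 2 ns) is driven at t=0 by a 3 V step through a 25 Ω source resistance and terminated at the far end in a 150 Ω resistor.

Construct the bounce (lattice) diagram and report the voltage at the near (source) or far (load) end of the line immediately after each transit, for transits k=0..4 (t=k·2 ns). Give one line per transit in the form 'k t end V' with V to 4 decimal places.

Γ_L=0.200000, Γ_S=-0.600000; launch V₁=3·100/125=2.400000
k=0 src: V=2.4000
k=1 load: inc=2.400000, refl=2.400000·0.200000=0.4800; V=0.000000+2.400000+0.480000=2.8800
k=2 src: inc=0.480000, refl=0.480000·-0.600000=-0.2880; V=2.400000+0.480000+-0.288000=2.5920
k=3 load: inc=-0.288000, refl=-0.288000·0.200000=-0.0576; V=2.880000+-0.288000+-0.057600=2.5344
k=4 src: inc=-0.057600, refl=-0.057600·-0.600000=0.0346; V=2.592000+-0.057600+0.034560=2.5690

0 0 source 2.4000
1 2 load 2.8800
2 4 source 2.5920
3 6 load 2.5344
4 8 source 2.5690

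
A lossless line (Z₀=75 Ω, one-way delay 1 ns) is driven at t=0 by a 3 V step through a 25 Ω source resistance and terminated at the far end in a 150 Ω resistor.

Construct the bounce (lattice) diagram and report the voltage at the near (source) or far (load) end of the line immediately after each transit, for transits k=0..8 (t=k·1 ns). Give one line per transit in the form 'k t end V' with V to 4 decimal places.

0 0 source 2.2500
1 1 load 3.0000
2 2 source 2.6250
3 3 load 2.5000
4 4 source 2.5625
5 5 load 2.5833
6 6 source 2.5729
7 7 load 2.5694
8 8 source 2.5712

Γ_L=0.333333, Γ_S=-0.500000; launch V₁=3·75/100=2.250000
k=0 src: V=2.2500
k=1 load: inc=2.250000, refl=2.250000·0.333333=0.7500; V=0.000000+2.250000+0.750000=3.0000
k=2 src: inc=0.750000, refl=0.750000·-0.500000=-0.3750; V=2.250000+0.750000+-0.375000=2.6250
k=3 load: inc=-0.375000, refl=-0.375000·0.333333=-0.1250; V=3.000000+-0.375000+-0.125000=2.5000
k=4 src: inc=-0.125000, refl=-0.125000·-0.500000=0.0625; V=2.625000+-0.125000+0.062500=2.5625
k=5 load: inc=0.062500, refl=0.062500·0.333333=0.0208; V=2.500000+0.062500+0.020833=2.5833
k=6 src: inc=0.020833, refl=0.020833·-0.500000=-0.0104; V=2.562500+0.020833+-0.010417=2.5729
k=7 load: inc=-0.010417, refl=-0.010417·0.333333=-0.0035; V=2.583333+-0.010417+-0.003472=2.5694
k=8 src: inc=-0.003472, refl=-0.003472·-0.500000=0.0017; V=2.572917+-0.003472+0.001736=2.5712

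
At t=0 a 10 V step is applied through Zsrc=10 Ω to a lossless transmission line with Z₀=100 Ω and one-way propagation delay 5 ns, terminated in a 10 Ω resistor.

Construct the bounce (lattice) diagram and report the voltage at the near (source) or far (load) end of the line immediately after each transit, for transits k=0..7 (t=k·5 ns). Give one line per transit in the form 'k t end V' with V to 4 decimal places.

0 0 source 9.0909
1 5 load 1.6529
2 10 source 7.7385
3 15 load 2.7594
4 20 source 6.8332
5 25 load 3.5001
6 30 source 6.2272
7 35 load 3.9959

Γ_L=-0.818182, Γ_S=-0.818182; launch V₁=10·100/110=9.090909
k=0 src: V=9.0909
k=1 load: inc=9.090909, refl=9.090909·-0.818182=-7.4380; V=0.000000+9.090909+-7.438017=1.6529
k=2 src: inc=-7.438017, refl=-7.438017·-0.818182=6.0856; V=9.090909+-7.438017+6.085650=7.7385
k=3 load: inc=6.085650, refl=6.085650·-0.818182=-4.9792; V=1.652893+6.085650+-4.979168=2.7594
k=4 src: inc=-4.979168, refl=-4.979168·-0.818182=4.0739; V=7.738542+-4.979168+4.073865=6.8332
k=5 load: inc=4.073865, refl=4.073865·-0.818182=-3.3332; V=2.759374+4.073865+-3.333162=3.5001
k=6 src: inc=-3.333162, refl=-3.333162·-0.818182=2.7271; V=6.833239+-3.333162+2.727133=6.2272
k=7 load: inc=2.727133, refl=2.727133·-0.818182=-2.2313; V=3.500077+2.727133+-2.231290=3.9959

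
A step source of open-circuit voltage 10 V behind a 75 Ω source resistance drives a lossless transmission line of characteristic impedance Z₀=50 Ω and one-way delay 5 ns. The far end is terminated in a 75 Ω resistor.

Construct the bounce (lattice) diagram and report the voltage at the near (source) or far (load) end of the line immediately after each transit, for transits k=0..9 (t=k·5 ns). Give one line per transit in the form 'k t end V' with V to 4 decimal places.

Γ_L=0.200000, Γ_S=0.200000; launch V₁=10·50/125=4.000000
k=0 src: V=4.0000
k=1 load: inc=4.000000, refl=4.000000·0.200000=0.8000; V=0.000000+4.000000+0.800000=4.8000
k=2 src: inc=0.800000, refl=0.800000·0.200000=0.1600; V=4.000000+0.800000+0.160000=4.9600
k=3 load: inc=0.160000, refl=0.160000·0.200000=0.0320; V=4.800000+0.160000+0.032000=4.9920
k=4 src: inc=0.032000, refl=0.032000·0.200000=0.0064; V=4.960000+0.032000+0.006400=4.9984
k=5 load: inc=0.006400, refl=0.006400·0.200000=0.0013; V=4.992000+0.006400+0.001280=4.9997
k=6 src: inc=0.001280, refl=0.001280·0.200000=0.0003; V=4.998400+0.001280+0.000256=4.9999
k=7 load: inc=0.000256, refl=0.000256·0.200000=0.0001; V=4.999680+0.000256+0.000051=5.0000
k=8 src: inc=0.000051, refl=0.000051·0.200000=0.0000; V=4.999936+0.000051+0.000010=5.0000
k=9 load: inc=0.000010, refl=0.000010·0.200000=0.0000; V=4.999987+0.000010+0.000002=5.0000

0 0 source 4.0000
1 5 load 4.8000
2 10 source 4.9600
3 15 load 4.9920
4 20 source 4.9984
5 25 load 4.9997
6 30 source 4.9999
7 35 load 5.0000
8 40 source 5.0000
9 45 load 5.0000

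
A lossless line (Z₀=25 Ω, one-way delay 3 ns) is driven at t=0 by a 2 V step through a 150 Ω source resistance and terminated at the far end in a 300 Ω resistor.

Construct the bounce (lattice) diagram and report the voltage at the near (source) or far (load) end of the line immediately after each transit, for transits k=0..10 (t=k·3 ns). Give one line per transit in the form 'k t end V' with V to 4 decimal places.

Γ_L=0.846154, Γ_S=0.714286; launch V₁=2·25/175=0.285714
k=0 src: V=0.2857
k=1 load: inc=0.285714, refl=0.285714·0.846154=0.2418; V=0.000000+0.285714+0.241758=0.5275
k=2 src: inc=0.241758, refl=0.241758·0.714286=0.1727; V=0.285714+0.241758+0.172684=0.7002
k=3 load: inc=0.172684, refl=0.172684·0.846154=0.1461; V=0.527473+0.172684+0.146118=0.8463
k=4 src: inc=0.146118, refl=0.146118·0.714286=0.1044; V=0.700157+0.146118+0.104370=0.9506
k=5 load: inc=0.104370, refl=0.104370·0.846154=0.0883; V=0.846275+0.104370+0.088313=1.0390
k=6 src: inc=0.088313, refl=0.088313·0.714286=0.0631; V=0.950644+0.088313+0.063081=1.1020
k=7 load: inc=0.063081, refl=0.063081·0.846154=0.0534; V=1.038957+0.063081+0.053376=1.1554
k=8 src: inc=0.053376, refl=0.053376·0.714286=0.0381; V=1.102038+0.053376+0.038126=1.1935
k=9 load: inc=0.038126, refl=0.038126·0.846154=0.0323; V=1.155414+0.038126+0.032260=1.2258
k=10 src: inc=0.032260, refl=0.032260·0.714286=0.0230; V=1.193539+0.032260+0.023043=1.2488

0 0 source 0.2857
1 3 load 0.5275
2 6 source 0.7002
3 9 load 0.8463
4 12 source 0.9506
5 15 load 1.0390
6 18 source 1.1020
7 21 load 1.1554
8 24 source 1.1935
9 27 load 1.2258
10 30 source 1.2488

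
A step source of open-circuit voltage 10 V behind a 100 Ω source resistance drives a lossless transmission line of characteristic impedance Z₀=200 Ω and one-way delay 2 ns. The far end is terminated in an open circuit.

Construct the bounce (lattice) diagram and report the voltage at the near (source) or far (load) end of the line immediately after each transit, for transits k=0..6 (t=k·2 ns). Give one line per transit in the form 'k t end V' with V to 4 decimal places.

0 0 source 6.6667
1 2 load 13.3333
2 4 source 11.1111
3 6 load 8.8889
4 8 source 9.6296
5 10 load 10.3704
6 12 source 10.1235

Γ_L=1.000000, Γ_S=-0.333333; launch V₁=10·200/300=6.666667
k=0 src: V=6.6667
k=1 load: inc=6.666667, refl=6.666667·1.000000=6.6667; V=0.000000+6.666667+6.666667=13.3333
k=2 src: inc=6.666667, refl=6.666667·-0.333333=-2.2222; V=6.666667+6.666667+-2.222222=11.1111
k=3 load: inc=-2.222222, refl=-2.222222·1.000000=-2.2222; V=13.333333+-2.222222+-2.222222=8.8889
k=4 src: inc=-2.222222, refl=-2.222222·-0.333333=0.7407; V=11.111111+-2.222222+0.740741=9.6296
k=5 load: inc=0.740741, refl=0.740741·1.000000=0.7407; V=8.888889+0.740741+0.740741=10.3704
k=6 src: inc=0.740741, refl=0.740741·-0.333333=-0.2469; V=9.629630+0.740741+-0.246914=10.1235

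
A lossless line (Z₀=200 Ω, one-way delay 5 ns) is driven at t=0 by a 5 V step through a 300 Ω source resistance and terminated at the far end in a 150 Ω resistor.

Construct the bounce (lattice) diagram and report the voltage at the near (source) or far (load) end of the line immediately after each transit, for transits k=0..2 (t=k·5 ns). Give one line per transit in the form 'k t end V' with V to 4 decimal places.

0 0 source 2.0000
1 5 load 1.7143
2 10 source 1.6571

Γ_L=-0.142857, Γ_S=0.200000; launch V₁=5·200/500=2.000000
k=0 src: V=2.0000
k=1 load: inc=2.000000, refl=2.000000·-0.142857=-0.2857; V=0.000000+2.000000+-0.285714=1.7143
k=2 src: inc=-0.285714, refl=-0.285714·0.200000=-0.0571; V=2.000000+-0.285714+-0.057143=1.6571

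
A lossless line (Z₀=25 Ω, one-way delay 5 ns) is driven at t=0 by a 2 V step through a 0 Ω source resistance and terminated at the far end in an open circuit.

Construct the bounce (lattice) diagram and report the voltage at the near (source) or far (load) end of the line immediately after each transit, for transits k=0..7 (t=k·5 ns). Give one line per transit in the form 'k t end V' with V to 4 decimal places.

0 0 source 2.0000
1 5 load 4.0000
2 10 source 2.0000
3 15 load 0.0000
4 20 source 2.0000
5 25 load 4.0000
6 30 source 2.0000
7 35 load 0.0000

Γ_L=1.000000, Γ_S=-1.000000; launch V₁=2·25/25=2.000000
k=0 src: V=2.0000
k=1 load: inc=2.000000, refl=2.000000·1.000000=2.0000; V=0.000000+2.000000+2.000000=4.0000
k=2 src: inc=2.000000, refl=2.000000·-1.000000=-2.0000; V=2.000000+2.000000+-2.000000=2.0000
k=3 load: inc=-2.000000, refl=-2.000000·1.000000=-2.0000; V=4.000000+-2.000000+-2.000000=0.0000
k=4 src: inc=-2.000000, refl=-2.000000·-1.000000=2.0000; V=2.000000+-2.000000+2.000000=2.0000
k=5 load: inc=2.000000, refl=2.000000·1.000000=2.0000; V=0.000000+2.000000+2.000000=4.0000
k=6 src: inc=2.000000, refl=2.000000·-1.000000=-2.0000; V=2.000000+2.000000+-2.000000=2.0000
k=7 load: inc=-2.000000, refl=-2.000000·1.000000=-2.0000; V=4.000000+-2.000000+-2.000000=0.0000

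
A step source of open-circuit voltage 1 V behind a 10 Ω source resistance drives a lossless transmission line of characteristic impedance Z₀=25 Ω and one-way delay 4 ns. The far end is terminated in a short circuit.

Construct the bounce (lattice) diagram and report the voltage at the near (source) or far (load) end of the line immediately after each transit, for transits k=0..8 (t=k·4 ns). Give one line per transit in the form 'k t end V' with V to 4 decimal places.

Γ_L=-1.000000, Γ_S=-0.428571; launch V₁=1·25/35=0.714286
k=0 src: V=0.7143
k=1 load: inc=0.714286, refl=0.714286·-1.000000=-0.7143; V=0.000000+0.714286+-0.714286=0.0000
k=2 src: inc=-0.714286, refl=-0.714286·-0.428571=0.3061; V=0.714286+-0.714286+0.306122=0.3061
k=3 load: inc=0.306122, refl=0.306122·-1.000000=-0.3061; V=0.000000+0.306122+-0.306122=0.0000
k=4 src: inc=-0.306122, refl=-0.306122·-0.428571=0.1312; V=0.306122+-0.306122+0.131195=0.1312
k=5 load: inc=0.131195, refl=0.131195·-1.000000=-0.1312; V=0.000000+0.131195+-0.131195=0.0000
k=6 src: inc=-0.131195, refl=-0.131195·-0.428571=0.0562; V=0.131195+-0.131195+0.056227=0.0562
k=7 load: inc=0.056227, refl=0.056227·-1.000000=-0.0562; V=0.000000+0.056227+-0.056227=0.0000
k=8 src: inc=-0.056227, refl=-0.056227·-0.428571=0.0241; V=0.056227+-0.056227+0.024097=0.0241

0 0 source 0.7143
1 4 load 0.0000
2 8 source 0.3061
3 12 load 0.0000
4 16 source 0.1312
5 20 load 0.0000
6 24 source 0.0562
7 28 load 0.0000
8 32 source 0.0241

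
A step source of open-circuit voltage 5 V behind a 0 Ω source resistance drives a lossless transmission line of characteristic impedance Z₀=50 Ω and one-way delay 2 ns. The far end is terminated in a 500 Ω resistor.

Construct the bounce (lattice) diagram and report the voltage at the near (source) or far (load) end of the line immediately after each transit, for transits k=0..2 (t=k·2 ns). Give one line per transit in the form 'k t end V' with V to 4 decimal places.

Γ_L=0.818182, Γ_S=-1.000000; launch V₁=5·50/50=5.000000
k=0 src: V=5.0000
k=1 load: inc=5.000000, refl=5.000000·0.818182=4.0909; V=0.000000+5.000000+4.090909=9.0909
k=2 src: inc=4.090909, refl=4.090909·-1.000000=-4.0909; V=5.000000+4.090909+-4.090909=5.0000

0 0 source 5.0000
1 2 load 9.0909
2 4 source 5.0000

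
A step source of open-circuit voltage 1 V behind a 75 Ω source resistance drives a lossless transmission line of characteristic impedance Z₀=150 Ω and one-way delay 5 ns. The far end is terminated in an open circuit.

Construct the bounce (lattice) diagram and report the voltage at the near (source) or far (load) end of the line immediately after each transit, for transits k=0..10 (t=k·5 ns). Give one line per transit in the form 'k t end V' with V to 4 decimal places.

Γ_L=1.000000, Γ_S=-0.333333; launch V₁=1·150/225=0.666667
k=0 src: V=0.6667
k=1 load: inc=0.666667, refl=0.666667·1.000000=0.6667; V=0.000000+0.666667+0.666667=1.3333
k=2 src: inc=0.666667, refl=0.666667·-0.333333=-0.2222; V=0.666667+0.666667+-0.222222=1.1111
k=3 load: inc=-0.222222, refl=-0.222222·1.000000=-0.2222; V=1.333333+-0.222222+-0.222222=0.8889
k=4 src: inc=-0.222222, refl=-0.222222·-0.333333=0.0741; V=1.111111+-0.222222+0.074074=0.9630
k=5 load: inc=0.074074, refl=0.074074·1.000000=0.0741; V=0.888889+0.074074+0.074074=1.0370
k=6 src: inc=0.074074, refl=0.074074·-0.333333=-0.0247; V=0.962963+0.074074+-0.024691=1.0123
k=7 load: inc=-0.024691, refl=-0.024691·1.000000=-0.0247; V=1.037037+-0.024691+-0.024691=0.9877
k=8 src: inc=-0.024691, refl=-0.024691·-0.333333=0.0082; V=1.012346+-0.024691+0.008230=0.9959
k=9 load: inc=0.008230, refl=0.008230·1.000000=0.0082; V=0.987654+0.008230+0.008230=1.0041
k=10 src: inc=0.008230, refl=0.008230·-0.333333=-0.0027; V=0.995885+0.008230+-0.002743=1.0014

0 0 source 0.6667
1 5 load 1.3333
2 10 source 1.1111
3 15 load 0.8889
4 20 source 0.9630
5 25 load 1.0370
6 30 source 1.0123
7 35 load 0.9877
8 40 source 0.9959
9 45 load 1.0041
10 50 source 1.0014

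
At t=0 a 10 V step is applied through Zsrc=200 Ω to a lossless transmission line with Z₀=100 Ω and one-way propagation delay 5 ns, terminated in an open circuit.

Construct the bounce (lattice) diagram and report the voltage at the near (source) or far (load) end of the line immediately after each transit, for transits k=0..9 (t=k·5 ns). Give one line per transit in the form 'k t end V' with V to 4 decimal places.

0 0 source 3.3333
1 5 load 6.6667
2 10 source 7.7778
3 15 load 8.8889
4 20 source 9.2593
5 25 load 9.6296
6 30 source 9.7531
7 35 load 9.8765
8 40 source 9.9177
9 45 load 9.9588

Γ_L=1.000000, Γ_S=0.333333; launch V₁=10·100/300=3.333333
k=0 src: V=3.3333
k=1 load: inc=3.333333, refl=3.333333·1.000000=3.3333; V=0.000000+3.333333+3.333333=6.6667
k=2 src: inc=3.333333, refl=3.333333·0.333333=1.1111; V=3.333333+3.333333+1.111111=7.7778
k=3 load: inc=1.111111, refl=1.111111·1.000000=1.1111; V=6.666667+1.111111+1.111111=8.8889
k=4 src: inc=1.111111, refl=1.111111·0.333333=0.3704; V=7.777778+1.111111+0.370370=9.2593
k=5 load: inc=0.370370, refl=0.370370·1.000000=0.3704; V=8.888889+0.370370+0.370370=9.6296
k=6 src: inc=0.370370, refl=0.370370·0.333333=0.1235; V=9.259259+0.370370+0.123457=9.7531
k=7 load: inc=0.123457, refl=0.123457·1.000000=0.1235; V=9.629630+0.123457+0.123457=9.8765
k=8 src: inc=0.123457, refl=0.123457·0.333333=0.0412; V=9.753086+0.123457+0.041152=9.9177
k=9 load: inc=0.041152, refl=0.041152·1.000000=0.0412; V=9.876543+0.041152+0.041152=9.9588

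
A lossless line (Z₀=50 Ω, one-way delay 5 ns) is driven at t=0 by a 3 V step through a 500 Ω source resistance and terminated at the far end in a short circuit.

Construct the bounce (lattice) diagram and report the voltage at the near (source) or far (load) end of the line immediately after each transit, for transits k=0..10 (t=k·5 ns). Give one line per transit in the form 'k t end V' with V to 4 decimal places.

Γ_L=-1.000000, Γ_S=0.818182; launch V₁=3·50/550=0.272727
k=0 src: V=0.2727
k=1 load: inc=0.272727, refl=0.272727·-1.000000=-0.2727; V=0.000000+0.272727+-0.272727=0.0000
k=2 src: inc=-0.272727, refl=-0.272727·0.818182=-0.2231; V=0.272727+-0.272727+-0.223140=-0.2231
k=3 load: inc=-0.223140, refl=-0.223140·-1.000000=0.2231; V=0.000000+-0.223140+0.223140=0.0000
k=4 src: inc=0.223140, refl=0.223140·0.818182=0.1826; V=-0.223140+0.223140+0.182569=0.1826
k=5 load: inc=0.182569, refl=0.182569·-1.000000=-0.1826; V=0.000000+0.182569+-0.182569=0.0000
k=6 src: inc=-0.182569, refl=-0.182569·0.818182=-0.1494; V=0.182569+-0.182569+-0.149375=-0.1494
k=7 load: inc=-0.149375, refl=-0.149375·-1.000000=0.1494; V=0.000000+-0.149375+0.149375=0.0000
k=8 src: inc=0.149375, refl=0.149375·0.818182=0.1222; V=-0.149375+0.149375+0.122216=0.1222
k=9 load: inc=0.122216, refl=0.122216·-1.000000=-0.1222; V=0.000000+0.122216+-0.122216=0.0000
k=10 src: inc=-0.122216, refl=-0.122216·0.818182=-0.1000; V=0.122216+-0.122216+-0.099995=-0.1000

0 0 source 0.2727
1 5 load 0.0000
2 10 source -0.2231
3 15 load 0.0000
4 20 source 0.1826
5 25 load 0.0000
6 30 source -0.1494
7 35 load 0.0000
8 40 source 0.1222
9 45 load 0.0000
10 50 source -0.1000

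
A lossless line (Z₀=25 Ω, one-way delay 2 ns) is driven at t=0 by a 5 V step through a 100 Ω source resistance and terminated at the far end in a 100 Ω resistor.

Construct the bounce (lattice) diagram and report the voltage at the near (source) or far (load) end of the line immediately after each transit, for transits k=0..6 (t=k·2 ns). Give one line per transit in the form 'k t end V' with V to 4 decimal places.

0 0 source 1.0000
1 2 load 1.6000
2 4 source 1.9600
3 6 load 2.1760
4 8 source 2.3056
5 10 load 2.3834
6 12 source 2.4300

Γ_L=0.600000, Γ_S=0.600000; launch V₁=5·25/125=1.000000
k=0 src: V=1.0000
k=1 load: inc=1.000000, refl=1.000000·0.600000=0.6000; V=0.000000+1.000000+0.600000=1.6000
k=2 src: inc=0.600000, refl=0.600000·0.600000=0.3600; V=1.000000+0.600000+0.360000=1.9600
k=3 load: inc=0.360000, refl=0.360000·0.600000=0.2160; V=1.600000+0.360000+0.216000=2.1760
k=4 src: inc=0.216000, refl=0.216000·0.600000=0.1296; V=1.960000+0.216000+0.129600=2.3056
k=5 load: inc=0.129600, refl=0.129600·0.600000=0.0778; V=2.176000+0.129600+0.077760=2.3834
k=6 src: inc=0.077760, refl=0.077760·0.600000=0.0467; V=2.305600+0.077760+0.046656=2.4300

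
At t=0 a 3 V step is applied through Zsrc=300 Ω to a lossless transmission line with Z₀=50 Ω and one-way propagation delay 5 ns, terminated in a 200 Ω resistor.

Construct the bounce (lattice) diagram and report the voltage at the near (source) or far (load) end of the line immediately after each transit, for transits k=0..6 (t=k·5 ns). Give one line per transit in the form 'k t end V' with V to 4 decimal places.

0 0 source 0.4286
1 5 load 0.6857
2 10 source 0.8694
3 15 load 0.9796
4 20 source 1.0583
5 25 load 1.1055
6 30 source 1.1393

Γ_L=0.600000, Γ_S=0.714286; launch V₁=3·50/350=0.428571
k=0 src: V=0.4286
k=1 load: inc=0.428571, refl=0.428571·0.600000=0.2571; V=0.000000+0.428571+0.257143=0.6857
k=2 src: inc=0.257143, refl=0.257143·0.714286=0.1837; V=0.428571+0.257143+0.183673=0.8694
k=3 load: inc=0.183673, refl=0.183673·0.600000=0.1102; V=0.685714+0.183673+0.110204=0.9796
k=4 src: inc=0.110204, refl=0.110204·0.714286=0.0787; V=0.869388+0.110204+0.078717=1.0583
k=5 load: inc=0.078717, refl=0.078717·0.600000=0.0472; V=0.979592+0.078717+0.047230=1.1055
k=6 src: inc=0.047230, refl=0.047230·0.714286=0.0337; V=1.058309+0.047230+0.033736=1.1393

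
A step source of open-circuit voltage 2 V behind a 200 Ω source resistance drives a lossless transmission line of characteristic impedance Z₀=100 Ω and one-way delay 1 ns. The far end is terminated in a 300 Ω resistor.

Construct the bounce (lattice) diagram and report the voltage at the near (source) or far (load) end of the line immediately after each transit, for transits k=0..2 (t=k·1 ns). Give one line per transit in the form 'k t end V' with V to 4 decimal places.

Γ_L=0.500000, Γ_S=0.333333; launch V₁=2·100/300=0.666667
k=0 src: V=0.6667
k=1 load: inc=0.666667, refl=0.666667·0.500000=0.3333; V=0.000000+0.666667+0.333333=1.0000
k=2 src: inc=0.333333, refl=0.333333·0.333333=0.1111; V=0.666667+0.333333+0.111111=1.1111

0 0 source 0.6667
1 1 load 1.0000
2 2 source 1.1111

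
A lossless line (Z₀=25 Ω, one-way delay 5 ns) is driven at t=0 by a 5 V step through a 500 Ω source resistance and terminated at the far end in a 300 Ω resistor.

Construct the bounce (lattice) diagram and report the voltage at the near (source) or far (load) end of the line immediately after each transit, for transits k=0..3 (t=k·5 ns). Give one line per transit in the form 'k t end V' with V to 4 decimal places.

0 0 source 0.2381
1 5 load 0.4396
2 10 source 0.6218
3 15 load 0.7761

Γ_L=0.846154, Γ_S=0.904762; launch V₁=5·25/525=0.238095
k=0 src: V=0.2381
k=1 load: inc=0.238095, refl=0.238095·0.846154=0.2015; V=0.000000+0.238095+0.201465=0.4396
k=2 src: inc=0.201465, refl=0.201465·0.904762=0.1823; V=0.238095+0.201465+0.182278=0.6218
k=3 load: inc=0.182278, refl=0.182278·0.846154=0.1542; V=0.439560+0.182278+0.154235=0.7761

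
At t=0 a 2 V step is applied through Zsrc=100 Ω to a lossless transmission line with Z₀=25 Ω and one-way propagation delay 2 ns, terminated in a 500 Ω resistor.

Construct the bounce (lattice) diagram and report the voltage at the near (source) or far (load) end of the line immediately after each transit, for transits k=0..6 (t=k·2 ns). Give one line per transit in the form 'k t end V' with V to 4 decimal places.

0 0 source 0.4000
1 2 load 0.7619
2 4 source 0.9790
3 6 load 1.1755
4 8 source 1.2934
5 10 load 1.4000
6 12 source 1.4640

Γ_L=0.904762, Γ_S=0.600000; launch V₁=2·25/125=0.400000
k=0 src: V=0.4000
k=1 load: inc=0.400000, refl=0.400000·0.904762=0.3619; V=0.000000+0.400000+0.361905=0.7619
k=2 src: inc=0.361905, refl=0.361905·0.600000=0.2171; V=0.400000+0.361905+0.217143=0.9790
k=3 load: inc=0.217143, refl=0.217143·0.904762=0.1965; V=0.761905+0.217143+0.196463=1.1755
k=4 src: inc=0.196463, refl=0.196463·0.600000=0.1179; V=0.979048+0.196463+0.117878=1.2934
k=5 load: inc=0.117878, refl=0.117878·0.904762=0.1067; V=1.175510+0.117878+0.106651=1.4000
k=6 src: inc=0.106651, refl=0.106651·0.600000=0.0640; V=1.293388+0.106651+0.063991=1.4640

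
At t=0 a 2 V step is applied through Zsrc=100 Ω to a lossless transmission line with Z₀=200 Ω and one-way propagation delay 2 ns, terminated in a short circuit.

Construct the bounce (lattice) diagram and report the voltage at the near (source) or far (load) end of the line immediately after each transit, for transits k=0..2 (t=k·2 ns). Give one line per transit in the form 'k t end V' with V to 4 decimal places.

0 0 source 1.3333
1 2 load 0.0000
2 4 source 0.4444

Γ_L=-1.000000, Γ_S=-0.333333; launch V₁=2·200/300=1.333333
k=0 src: V=1.3333
k=1 load: inc=1.333333, refl=1.333333·-1.000000=-1.3333; V=0.000000+1.333333+-1.333333=0.0000
k=2 src: inc=-1.333333, refl=-1.333333·-0.333333=0.4444; V=1.333333+-1.333333+0.444444=0.4444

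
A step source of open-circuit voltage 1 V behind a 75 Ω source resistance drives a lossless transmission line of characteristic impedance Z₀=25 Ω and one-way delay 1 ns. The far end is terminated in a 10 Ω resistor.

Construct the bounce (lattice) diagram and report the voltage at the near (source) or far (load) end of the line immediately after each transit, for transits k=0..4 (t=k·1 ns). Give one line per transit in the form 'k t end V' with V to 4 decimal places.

0 0 source 0.2500
1 1 load 0.1429
2 2 source 0.0893
3 3 load 0.1122
4 4 source 0.1237

Γ_L=-0.428571, Γ_S=0.500000; launch V₁=1·25/100=0.250000
k=0 src: V=0.2500
k=1 load: inc=0.250000, refl=0.250000·-0.428571=-0.1071; V=0.000000+0.250000+-0.107143=0.1429
k=2 src: inc=-0.107143, refl=-0.107143·0.500000=-0.0536; V=0.250000+-0.107143+-0.053571=0.0893
k=3 load: inc=-0.053571, refl=-0.053571·-0.428571=0.0230; V=0.142857+-0.053571+0.022959=0.1122
k=4 src: inc=0.022959, refl=0.022959·0.500000=0.0115; V=0.089286+0.022959+0.011480=0.1237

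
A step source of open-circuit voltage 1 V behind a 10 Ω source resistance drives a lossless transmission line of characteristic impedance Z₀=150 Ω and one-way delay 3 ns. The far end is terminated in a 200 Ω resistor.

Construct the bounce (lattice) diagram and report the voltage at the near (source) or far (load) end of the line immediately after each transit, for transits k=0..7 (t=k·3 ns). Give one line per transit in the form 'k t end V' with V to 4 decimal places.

Γ_L=0.142857, Γ_S=-0.875000; launch V₁=1·150/160=0.937500
k=0 src: V=0.9375
k=1 load: inc=0.937500, refl=0.937500·0.142857=0.1339; V=0.000000+0.937500+0.133929=1.0714
k=2 src: inc=0.133929, refl=0.133929·-0.875000=-0.1172; V=0.937500+0.133929+-0.117188=0.9542
k=3 load: inc=-0.117188, refl=-0.117188·0.142857=-0.0167; V=1.071429+-0.117188+-0.016741=0.9375
k=4 src: inc=-0.016741, refl=-0.016741·-0.875000=0.0146; V=0.954241+-0.016741+0.014648=0.9521
k=5 load: inc=0.014648, refl=0.014648·0.142857=0.0021; V=0.937500+0.014648+0.002093=0.9542
k=6 src: inc=0.002093, refl=0.002093·-0.875000=-0.0018; V=0.952148+0.002093+-0.001831=0.9524
k=7 load: inc=-0.001831, refl=-0.001831·0.142857=-0.0003; V=0.954241+-0.001831+-0.000262=0.9521

0 0 source 0.9375
1 3 load 1.0714
2 6 source 0.9542
3 9 load 0.9375
4 12 source 0.9521
5 15 load 0.9542
6 18 source 0.9524
7 21 load 0.9521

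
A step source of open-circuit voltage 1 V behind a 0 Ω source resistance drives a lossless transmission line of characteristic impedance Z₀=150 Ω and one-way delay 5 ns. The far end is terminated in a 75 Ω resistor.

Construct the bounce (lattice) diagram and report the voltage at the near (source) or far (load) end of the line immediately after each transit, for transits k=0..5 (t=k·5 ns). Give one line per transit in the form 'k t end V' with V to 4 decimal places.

0 0 source 1.0000
1 5 load 0.6667
2 10 source 1.0000
3 15 load 0.8889
4 20 source 1.0000
5 25 load 0.9630

Γ_L=-0.333333, Γ_S=-1.000000; launch V₁=1·150/150=1.000000
k=0 src: V=1.0000
k=1 load: inc=1.000000, refl=1.000000·-0.333333=-0.3333; V=0.000000+1.000000+-0.333333=0.6667
k=2 src: inc=-0.333333, refl=-0.333333·-1.000000=0.3333; V=1.000000+-0.333333+0.333333=1.0000
k=3 load: inc=0.333333, refl=0.333333·-0.333333=-0.1111; V=0.666667+0.333333+-0.111111=0.8889
k=4 src: inc=-0.111111, refl=-0.111111·-1.000000=0.1111; V=1.000000+-0.111111+0.111111=1.0000
k=5 load: inc=0.111111, refl=0.111111·-0.333333=-0.0370; V=0.888889+0.111111+-0.037037=0.9630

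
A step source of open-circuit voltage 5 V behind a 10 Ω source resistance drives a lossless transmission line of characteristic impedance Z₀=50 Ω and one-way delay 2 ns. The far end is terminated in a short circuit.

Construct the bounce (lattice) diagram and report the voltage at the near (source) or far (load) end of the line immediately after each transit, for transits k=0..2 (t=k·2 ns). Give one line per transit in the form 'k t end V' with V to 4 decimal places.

Γ_L=-1.000000, Γ_S=-0.666667; launch V₁=5·50/60=4.166667
k=0 src: V=4.1667
k=1 load: inc=4.166667, refl=4.166667·-1.000000=-4.1667; V=0.000000+4.166667+-4.166667=0.0000
k=2 src: inc=-4.166667, refl=-4.166667·-0.666667=2.7778; V=4.166667+-4.166667+2.777778=2.7778

0 0 source 4.1667
1 2 load 0.0000
2 4 source 2.7778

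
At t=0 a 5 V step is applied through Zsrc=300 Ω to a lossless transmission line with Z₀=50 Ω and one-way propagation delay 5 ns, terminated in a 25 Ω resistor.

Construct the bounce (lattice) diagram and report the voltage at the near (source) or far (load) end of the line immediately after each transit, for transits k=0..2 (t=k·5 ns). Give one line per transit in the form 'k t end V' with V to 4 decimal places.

Γ_L=-0.333333, Γ_S=0.714286; launch V₁=5·50/350=0.714286
k=0 src: V=0.7143
k=1 load: inc=0.714286, refl=0.714286·-0.333333=-0.2381; V=0.000000+0.714286+-0.238095=0.4762
k=2 src: inc=-0.238095, refl=-0.238095·0.714286=-0.1701; V=0.714286+-0.238095+-0.170068=0.3061

0 0 source 0.7143
1 5 load 0.4762
2 10 source 0.3061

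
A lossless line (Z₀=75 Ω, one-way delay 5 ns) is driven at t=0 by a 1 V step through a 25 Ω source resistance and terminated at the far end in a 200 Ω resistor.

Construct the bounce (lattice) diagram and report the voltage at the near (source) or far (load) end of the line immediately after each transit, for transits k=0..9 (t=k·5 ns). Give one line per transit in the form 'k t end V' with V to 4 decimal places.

Γ_L=0.454545, Γ_S=-0.500000; launch V₁=1·75/100=0.750000
k=0 src: V=0.7500
k=1 load: inc=0.750000, refl=0.750000·0.454545=0.3409; V=0.000000+0.750000+0.340909=1.0909
k=2 src: inc=0.340909, refl=0.340909·-0.500000=-0.1705; V=0.750000+0.340909+-0.170455=0.9205
k=3 load: inc=-0.170455, refl=-0.170455·0.454545=-0.0775; V=1.090909+-0.170455+-0.077479=0.8430
k=4 src: inc=-0.077479, refl=-0.077479·-0.500000=0.0387; V=0.920455+-0.077479+0.038740=0.8817
k=5 load: inc=0.038740, refl=0.038740·0.454545=0.0176; V=0.842975+0.038740+0.017609=0.8993
k=6 src: inc=0.017609, refl=0.017609·-0.500000=-0.0088; V=0.881715+0.017609+-0.008804=0.8905
k=7 load: inc=-0.008804, refl=-0.008804·0.454545=-0.0040; V=0.899324+-0.008804+-0.004002=0.8865
k=8 src: inc=-0.004002, refl=-0.004002·-0.500000=0.0020; V=0.890519+-0.004002+0.002001=0.8885
k=9 load: inc=0.002001, refl=0.002001·0.454545=0.0009; V=0.886517+0.002001+0.000910=0.8894

0 0 source 0.7500
1 5 load 1.0909
2 10 source 0.9205
3 15 load 0.8430
4 20 source 0.8817
5 25 load 0.8993
6 30 source 0.8905
7 35 load 0.8865
8 40 source 0.8885
9 45 load 0.8894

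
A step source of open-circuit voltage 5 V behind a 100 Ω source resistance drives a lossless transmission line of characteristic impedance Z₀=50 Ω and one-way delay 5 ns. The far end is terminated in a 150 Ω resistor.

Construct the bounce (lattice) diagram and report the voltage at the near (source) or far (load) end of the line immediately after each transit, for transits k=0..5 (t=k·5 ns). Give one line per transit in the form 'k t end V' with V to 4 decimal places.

0 0 source 1.6667
1 5 load 2.5000
2 10 source 2.7778
3 15 load 2.9167
4 20 source 2.9630
5 25 load 2.9861

Γ_L=0.500000, Γ_S=0.333333; launch V₁=5·50/150=1.666667
k=0 src: V=1.6667
k=1 load: inc=1.666667, refl=1.666667·0.500000=0.8333; V=0.000000+1.666667+0.833333=2.5000
k=2 src: inc=0.833333, refl=0.833333·0.333333=0.2778; V=1.666667+0.833333+0.277778=2.7778
k=3 load: inc=0.277778, refl=0.277778·0.500000=0.1389; V=2.500000+0.277778+0.138889=2.9167
k=4 src: inc=0.138889, refl=0.138889·0.333333=0.0463; V=2.777778+0.138889+0.046296=2.9630
k=5 load: inc=0.046296, refl=0.046296·0.500000=0.0231; V=2.916667+0.046296+0.023148=2.9861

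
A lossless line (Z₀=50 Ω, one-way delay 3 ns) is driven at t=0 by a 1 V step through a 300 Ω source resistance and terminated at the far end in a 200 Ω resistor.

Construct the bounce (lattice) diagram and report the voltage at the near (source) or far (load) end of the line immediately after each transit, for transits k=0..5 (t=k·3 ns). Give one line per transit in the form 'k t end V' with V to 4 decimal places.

Γ_L=0.600000, Γ_S=0.714286; launch V₁=1·50/350=0.142857
k=0 src: V=0.1429
k=1 load: inc=0.142857, refl=0.142857·0.600000=0.0857; V=0.000000+0.142857+0.085714=0.2286
k=2 src: inc=0.085714, refl=0.085714·0.714286=0.0612; V=0.142857+0.085714+0.061224=0.2898
k=3 load: inc=0.061224, refl=0.061224·0.600000=0.0367; V=0.228571+0.061224+0.036735=0.3265
k=4 src: inc=0.036735, refl=0.036735·0.714286=0.0262; V=0.289796+0.036735+0.026239=0.3528
k=5 load: inc=0.026239, refl=0.026239·0.600000=0.0157; V=0.326531+0.026239+0.015743=0.3685

0 0 source 0.1429
1 3 load 0.2286
2 6 source 0.2898
3 9 load 0.3265
4 12 source 0.3528
5 15 load 0.3685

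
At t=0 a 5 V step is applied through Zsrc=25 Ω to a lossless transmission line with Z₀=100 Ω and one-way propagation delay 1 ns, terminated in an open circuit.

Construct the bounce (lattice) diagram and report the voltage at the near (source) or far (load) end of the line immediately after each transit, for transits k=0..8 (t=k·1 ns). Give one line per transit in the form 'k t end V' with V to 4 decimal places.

0 0 source 4.0000
1 1 load 8.0000
2 2 source 5.6000
3 3 load 3.2000
4 4 source 4.6400
5 5 load 6.0800
6 6 source 5.2160
7 7 load 4.3520
8 8 source 4.8704

Γ_L=1.000000, Γ_S=-0.600000; launch V₁=5·100/125=4.000000
k=0 src: V=4.0000
k=1 load: inc=4.000000, refl=4.000000·1.000000=4.0000; V=0.000000+4.000000+4.000000=8.0000
k=2 src: inc=4.000000, refl=4.000000·-0.600000=-2.4000; V=4.000000+4.000000+-2.400000=5.6000
k=3 load: inc=-2.400000, refl=-2.400000·1.000000=-2.4000; V=8.000000+-2.400000+-2.400000=3.2000
k=4 src: inc=-2.400000, refl=-2.400000·-0.600000=1.4400; V=5.600000+-2.400000+1.440000=4.6400
k=5 load: inc=1.440000, refl=1.440000·1.000000=1.4400; V=3.200000+1.440000+1.440000=6.0800
k=6 src: inc=1.440000, refl=1.440000·-0.600000=-0.8640; V=4.640000+1.440000+-0.864000=5.2160
k=7 load: inc=-0.864000, refl=-0.864000·1.000000=-0.8640; V=6.080000+-0.864000+-0.864000=4.3520
k=8 src: inc=-0.864000, refl=-0.864000·-0.600000=0.5184; V=5.216000+-0.864000+0.518400=4.8704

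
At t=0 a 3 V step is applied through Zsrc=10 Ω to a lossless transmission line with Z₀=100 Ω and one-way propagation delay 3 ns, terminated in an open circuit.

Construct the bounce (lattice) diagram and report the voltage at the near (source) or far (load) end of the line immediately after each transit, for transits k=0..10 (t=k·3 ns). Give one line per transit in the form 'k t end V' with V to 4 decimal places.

0 0 source 2.7273
1 3 load 5.4545
2 6 source 3.2231
3 9 load 0.9917
4 12 source 2.8174
5 15 load 4.6431
6 18 source 3.1494
7 21 load 1.6556
8 24 source 2.8778
9 27 load 4.0999
10 30 source 3.1000

Γ_L=1.000000, Γ_S=-0.818182; launch V₁=3·100/110=2.727273
k=0 src: V=2.7273
k=1 load: inc=2.727273, refl=2.727273·1.000000=2.7273; V=0.000000+2.727273+2.727273=5.4545
k=2 src: inc=2.727273, refl=2.727273·-0.818182=-2.2314; V=2.727273+2.727273+-2.231405=3.2231
k=3 load: inc=-2.231405, refl=-2.231405·1.000000=-2.2314; V=5.454545+-2.231405+-2.231405=0.9917
k=4 src: inc=-2.231405, refl=-2.231405·-0.818182=1.8257; V=3.223140+-2.231405+1.825695=2.8174
k=5 load: inc=1.825695, refl=1.825695·1.000000=1.8257; V=0.991736+1.825695+1.825695=4.6431
k=6 src: inc=1.825695, refl=1.825695·-0.818182=-1.4938; V=2.817431+1.825695+-1.493750=3.1494
k=7 load: inc=-1.493750, refl=-1.493750·1.000000=-1.4938; V=4.643125+-1.493750+-1.493750=1.6556
k=8 src: inc=-1.493750, refl=-1.493750·-0.818182=1.2222; V=3.149375+-1.493750+1.222159=2.8778
k=9 load: inc=1.222159, refl=1.222159·1.000000=1.2222; V=1.655625+1.222159+1.222159=4.0999
k=10 src: inc=1.222159, refl=1.222159·-0.818182=-0.9999; V=2.877784+1.222159+-0.999949=3.1000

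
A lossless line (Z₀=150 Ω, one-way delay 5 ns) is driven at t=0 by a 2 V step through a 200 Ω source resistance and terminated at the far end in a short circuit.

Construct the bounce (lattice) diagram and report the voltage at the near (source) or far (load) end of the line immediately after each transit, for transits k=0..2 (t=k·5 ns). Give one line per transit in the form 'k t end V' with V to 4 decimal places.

0 0 source 0.8571
1 5 load 0.0000
2 10 source -0.1224

Γ_L=-1.000000, Γ_S=0.142857; launch V₁=2·150/350=0.857143
k=0 src: V=0.8571
k=1 load: inc=0.857143, refl=0.857143·-1.000000=-0.8571; V=0.000000+0.857143+-0.857143=0.0000
k=2 src: inc=-0.857143, refl=-0.857143·0.142857=-0.1224; V=0.857143+-0.857143+-0.122449=-0.1224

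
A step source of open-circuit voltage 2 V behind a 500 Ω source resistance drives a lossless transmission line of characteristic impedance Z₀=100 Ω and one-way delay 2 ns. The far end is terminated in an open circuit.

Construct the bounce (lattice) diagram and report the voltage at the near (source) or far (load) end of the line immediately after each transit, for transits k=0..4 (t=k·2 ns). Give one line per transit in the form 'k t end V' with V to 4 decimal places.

0 0 source 0.3333
1 2 load 0.6667
2 4 source 0.8889
3 6 load 1.1111
4 8 source 1.2593

Γ_L=1.000000, Γ_S=0.666667; launch V₁=2·100/600=0.333333
k=0 src: V=0.3333
k=1 load: inc=0.333333, refl=0.333333·1.000000=0.3333; V=0.000000+0.333333+0.333333=0.6667
k=2 src: inc=0.333333, refl=0.333333·0.666667=0.2222; V=0.333333+0.333333+0.222222=0.8889
k=3 load: inc=0.222222, refl=0.222222·1.000000=0.2222; V=0.666667+0.222222+0.222222=1.1111
k=4 src: inc=0.222222, refl=0.222222·0.666667=0.1481; V=0.888889+0.222222+0.148148=1.2593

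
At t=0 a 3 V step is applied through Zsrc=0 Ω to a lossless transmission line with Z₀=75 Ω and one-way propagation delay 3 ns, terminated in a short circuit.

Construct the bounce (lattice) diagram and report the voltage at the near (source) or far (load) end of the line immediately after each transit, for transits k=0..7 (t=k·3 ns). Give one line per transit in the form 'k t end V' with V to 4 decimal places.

Γ_L=-1.000000, Γ_S=-1.000000; launch V₁=3·75/75=3.000000
k=0 src: V=3.0000
k=1 load: inc=3.000000, refl=3.000000·-1.000000=-3.0000; V=0.000000+3.000000+-3.000000=0.0000
k=2 src: inc=-3.000000, refl=-3.000000·-1.000000=3.0000; V=3.000000+-3.000000+3.000000=3.0000
k=3 load: inc=3.000000, refl=3.000000·-1.000000=-3.0000; V=0.000000+3.000000+-3.000000=0.0000
k=4 src: inc=-3.000000, refl=-3.000000·-1.000000=3.0000; V=3.000000+-3.000000+3.000000=3.0000
k=5 load: inc=3.000000, refl=3.000000·-1.000000=-3.0000; V=0.000000+3.000000+-3.000000=0.0000
k=6 src: inc=-3.000000, refl=-3.000000·-1.000000=3.0000; V=3.000000+-3.000000+3.000000=3.0000
k=7 load: inc=3.000000, refl=3.000000·-1.000000=-3.0000; V=0.000000+3.000000+-3.000000=0.0000

0 0 source 3.0000
1 3 load 0.0000
2 6 source 3.0000
3 9 load 0.0000
4 12 source 3.0000
5 15 load 0.0000
6 18 source 3.0000
7 21 load 0.0000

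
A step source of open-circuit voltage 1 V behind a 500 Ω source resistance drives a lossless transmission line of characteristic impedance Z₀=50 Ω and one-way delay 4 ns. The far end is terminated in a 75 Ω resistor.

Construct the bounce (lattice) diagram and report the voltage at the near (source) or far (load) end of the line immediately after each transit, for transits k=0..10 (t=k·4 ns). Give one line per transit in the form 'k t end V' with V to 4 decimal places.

0 0 source 0.0909
1 4 load 0.1091
2 8 source 0.1240
3 12 load 0.1269
4 16 source 0.1294
5 20 load 0.1299
6 24 source 0.1303
7 28 load 0.1303
8 32 source 0.1304
9 36 load 0.1304
10 40 source 0.1304

Γ_L=0.200000, Γ_S=0.818182; launch V₁=1·50/550=0.090909
k=0 src: V=0.0909
k=1 load: inc=0.090909, refl=0.090909·0.200000=0.0182; V=0.000000+0.090909+0.018182=0.1091
k=2 src: inc=0.018182, refl=0.018182·0.818182=0.0149; V=0.090909+0.018182+0.014876=0.1240
k=3 load: inc=0.014876, refl=0.014876·0.200000=0.0030; V=0.109091+0.014876+0.002975=0.1269
k=4 src: inc=0.002975, refl=0.002975·0.818182=0.0024; V=0.123967+0.002975+0.002434=0.1294
k=5 load: inc=0.002434, refl=0.002434·0.200000=0.0005; V=0.126942+0.002434+0.000487=0.1299
k=6 src: inc=0.000487, refl=0.000487·0.818182=0.0004; V=0.129376+0.000487+0.000398=0.1303
k=7 load: inc=0.000398, refl=0.000398·0.200000=0.0001; V=0.129863+0.000398+0.000080=0.1303
k=8 src: inc=0.000080, refl=0.000080·0.818182=0.0001; V=0.130262+0.000080+0.000065=0.1304
k=9 load: inc=0.000065, refl=0.000065·0.200000=0.0000; V=0.130341+0.000065+0.000013=0.1304
k=10 src: inc=0.000013, refl=0.000013·0.818182=0.0000; V=0.130406+0.000013+0.000011=0.1304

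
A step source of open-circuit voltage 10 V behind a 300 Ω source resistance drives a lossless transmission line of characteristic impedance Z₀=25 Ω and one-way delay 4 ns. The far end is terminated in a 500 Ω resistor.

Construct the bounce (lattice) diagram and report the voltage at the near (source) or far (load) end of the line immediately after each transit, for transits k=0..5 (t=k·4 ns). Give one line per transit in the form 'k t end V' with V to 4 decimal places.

Γ_L=0.904762, Γ_S=0.846154; launch V₁=10·25/325=0.769231
k=0 src: V=0.7692
k=1 load: inc=0.769231, refl=0.769231·0.904762=0.6960; V=0.000000+0.769231+0.695971=1.4652
k=2 src: inc=0.695971, refl=0.695971·0.846154=0.5889; V=0.769231+0.695971+0.588898=2.0541
k=3 load: inc=0.588898, refl=0.588898·0.904762=0.5328; V=1.465201+0.588898+0.532813=2.5869
k=4 src: inc=0.532813, refl=0.532813·0.846154=0.4508; V=2.054100+0.532813+0.450842=3.0378
k=5 load: inc=0.450842, refl=0.450842·0.904762=0.4079; V=2.586912+0.450842+0.407904=3.4457

0 0 source 0.7692
1 4 load 1.4652
2 8 source 2.0541
3 12 load 2.5869
4 16 source 3.0378
5 20 load 3.4457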